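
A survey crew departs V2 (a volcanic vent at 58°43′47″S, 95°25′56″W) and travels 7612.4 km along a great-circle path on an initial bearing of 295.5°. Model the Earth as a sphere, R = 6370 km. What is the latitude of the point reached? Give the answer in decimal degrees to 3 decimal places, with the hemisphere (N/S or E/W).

6.073°S

V2: φ = -58.72972°, λ = -95.43222°
δ = d/R = 7612.4/6370 = 1.195039 rad
φ₂ = arcsin(sin φ₁ cos δ + cos φ₁ sin δ cos θ)
   = arcsin(-0.85473·0.36698 + 0.51908·0.93023·0.43051) = -6.07262°
λ₂ = λ₁ + atan2(sin θ sin δ cos φ₁, cos δ − sin φ₁ sin φ₂) = -153.03458°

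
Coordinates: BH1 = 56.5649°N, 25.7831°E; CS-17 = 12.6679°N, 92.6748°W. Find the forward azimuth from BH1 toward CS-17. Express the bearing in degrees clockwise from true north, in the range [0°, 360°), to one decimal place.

300.7°

Δλ = -118.4579°
y = sin Δλ · cos φ₂ = -0.857766
x = cos φ₁ sin φ₂ − sin φ₁ cos φ₂ cos Δλ = 0.508807
θ = atan2(y, x) = -59.3245° → 300.6755° (mod 360°)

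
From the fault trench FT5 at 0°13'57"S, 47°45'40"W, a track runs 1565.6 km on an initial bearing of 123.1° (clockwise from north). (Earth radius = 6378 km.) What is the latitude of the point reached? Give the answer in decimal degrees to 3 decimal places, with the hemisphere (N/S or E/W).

7.854°S

FT5: φ = -0.23250°, λ = -47.76111°
δ = d/R = 1565.6/6378 = 0.245469 rad
φ₂ = arcsin(sin φ₁ cos δ + cos φ₁ sin δ cos θ)
   = arcsin(-0.00406·0.97002 + 0.99999·0.24301·-0.54610) = -7.85369°
λ₂ = λ₁ + atan2(sin θ sin δ cos φ₁, cos δ − sin φ₁ sin φ₂) = -35.90219°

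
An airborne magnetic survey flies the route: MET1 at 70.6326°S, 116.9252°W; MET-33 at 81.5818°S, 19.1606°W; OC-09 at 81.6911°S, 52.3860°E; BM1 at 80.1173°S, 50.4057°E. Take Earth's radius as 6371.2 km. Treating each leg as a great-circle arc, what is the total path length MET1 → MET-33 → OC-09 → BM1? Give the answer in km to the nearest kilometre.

MET1→MET-33: c = 0.385294 rad, d = 2454.79 km
MET-33→OC-09: c = 0.170271 rad, d = 1084.83 km
OC-09→BM1: c = 0.028002 rad, d = 178.41 km
Total = 2454.79 + 1084.83 + 178.41 = 3718.02 km

3718 km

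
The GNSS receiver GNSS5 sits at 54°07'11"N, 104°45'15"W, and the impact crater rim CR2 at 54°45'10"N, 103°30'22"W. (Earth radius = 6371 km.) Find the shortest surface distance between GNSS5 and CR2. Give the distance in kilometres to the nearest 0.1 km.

107.1 km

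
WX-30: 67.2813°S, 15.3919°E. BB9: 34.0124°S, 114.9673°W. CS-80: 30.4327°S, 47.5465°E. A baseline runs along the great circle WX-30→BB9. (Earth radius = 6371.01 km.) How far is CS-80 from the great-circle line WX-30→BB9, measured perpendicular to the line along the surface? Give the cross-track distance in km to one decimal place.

δ₁₃ = central angle WX-30→CS-80 = 0.724024 rad  (haversine)
θ₁₃ = bearing WX-30→CS-80 = 43.848°,  θ₁₂ = bearing WX-30→BB9 = 221.610°
dₓₜ = R·arcsin(sin δ₁₃ · sin(θ₁₃ − θ₁₂)) = 6371.01·arcsin(0.66240·sin(-177.762°)) = -164.823 km
|dₓₜ| = 164.823 km

164.8 km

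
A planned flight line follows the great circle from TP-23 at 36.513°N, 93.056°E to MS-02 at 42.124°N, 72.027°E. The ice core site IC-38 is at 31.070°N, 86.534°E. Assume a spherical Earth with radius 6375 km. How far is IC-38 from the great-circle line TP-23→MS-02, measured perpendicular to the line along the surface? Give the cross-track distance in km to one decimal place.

δ₁₃ = central angle TP-23→IC-38 = 0.133997 rad  (haversine)
θ₁₃ = bearing TP-23→IC-38 = 226.739°,  θ₁₂ = bearing TP-23→MS-02 = 295.538°
dₓₜ = R·arcsin(sin δ₁₃ · sin(θ₁₃ − θ₁₂)) = 6375·arcsin(0.13360·sin(-68.800°)) = -796.104 km
|dₓₜ| = 796.104 km

796.1 km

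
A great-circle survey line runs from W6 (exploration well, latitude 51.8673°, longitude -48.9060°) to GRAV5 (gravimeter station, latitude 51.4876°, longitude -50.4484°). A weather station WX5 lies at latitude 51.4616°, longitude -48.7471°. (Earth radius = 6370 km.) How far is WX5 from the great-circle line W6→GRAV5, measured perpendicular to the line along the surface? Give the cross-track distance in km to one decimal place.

46.0 km

δ₁₃ = central angle W6→WX5 = 0.007287 rad  (haversine)
θ₁₃ = bearing W6→WX5 = 166.283°,  θ₁₂ = bearing W6→GRAV5 = 248.953°
dₓₜ = R·arcsin(sin δ₁₃ · sin(θ₁₃ − θ₁₂)) = 6370·arcsin(0.00729·sin(-82.670°)) = -46.037 km
|dₓₜ| = 46.037 km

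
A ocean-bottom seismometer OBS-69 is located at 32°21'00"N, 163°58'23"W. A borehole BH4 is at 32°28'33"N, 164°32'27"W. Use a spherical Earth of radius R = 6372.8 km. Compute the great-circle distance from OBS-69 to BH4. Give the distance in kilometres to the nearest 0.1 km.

55.1 km

OBS-69: φ = +32.35000°, λ = -163.97306°
BH4: φ = +32.47583°, λ = -164.54083°
Δφ = 0.1258°,  Δλ = -0.5678°
a = sin²(Δφ/2) + cos φ₁ cos φ₂ sin²(Δλ/2) = 0.000019
c = 2·arcsin(√a) = 0.008649 rad = 0.4956°
d = R·c = 6372.8 × 0.008649 = 55.1 km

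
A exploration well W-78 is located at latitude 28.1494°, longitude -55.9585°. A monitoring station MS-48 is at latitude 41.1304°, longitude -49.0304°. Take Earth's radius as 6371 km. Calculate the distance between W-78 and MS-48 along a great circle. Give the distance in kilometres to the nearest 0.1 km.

Δφ = 12.9810°,  Δλ = 6.9281°
a = sin²(Δφ/2) + cos φ₁ cos φ₂ sin²(Δλ/2) = 0.015202
c = 2·arcsin(√a) = 0.247224 rad = 14.1649°
d = R·c = 6371 × 0.247224 = 1575.1 km

1575.1 km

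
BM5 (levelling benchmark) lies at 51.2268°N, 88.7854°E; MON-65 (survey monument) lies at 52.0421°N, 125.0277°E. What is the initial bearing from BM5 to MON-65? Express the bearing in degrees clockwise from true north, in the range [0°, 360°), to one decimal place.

73.6°

Δλ = 36.2423°
y = sin Δλ · cos φ₂ = 0.363637
x = cos φ₁ sin φ₂ − sin φ₁ cos φ₂ cos Δλ = 0.107008
θ = atan2(y, x) = 73.6024° → 73.6024° (mod 360°)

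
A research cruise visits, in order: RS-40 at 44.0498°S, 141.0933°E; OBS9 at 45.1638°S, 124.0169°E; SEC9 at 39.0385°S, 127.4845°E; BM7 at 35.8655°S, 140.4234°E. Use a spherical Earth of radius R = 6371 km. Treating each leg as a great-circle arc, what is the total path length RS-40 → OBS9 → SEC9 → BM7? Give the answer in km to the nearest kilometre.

3288 km

RS-40→OBS9: c = 0.212676 rad, d = 1354.96 km
OBS9→SEC9: c = 0.115925 rad, d = 738.56 km
SEC9→BM7: c = 0.187438 rad, d = 1194.17 km
Total = 1354.96 + 738.56 + 1194.17 = 3287.68 km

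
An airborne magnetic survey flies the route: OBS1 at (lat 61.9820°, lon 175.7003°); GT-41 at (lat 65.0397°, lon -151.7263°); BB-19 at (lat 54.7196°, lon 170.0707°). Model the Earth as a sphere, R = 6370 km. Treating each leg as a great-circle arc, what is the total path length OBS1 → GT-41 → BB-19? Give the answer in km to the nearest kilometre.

4000 km

OBS1→GT-41: c = 0.256060 rad, d = 1631.10 km
GT-41→BB-19: c = 0.371949 rad, d = 2369.32 km
Total = 1631.10 + 2369.32 = 4000.42 km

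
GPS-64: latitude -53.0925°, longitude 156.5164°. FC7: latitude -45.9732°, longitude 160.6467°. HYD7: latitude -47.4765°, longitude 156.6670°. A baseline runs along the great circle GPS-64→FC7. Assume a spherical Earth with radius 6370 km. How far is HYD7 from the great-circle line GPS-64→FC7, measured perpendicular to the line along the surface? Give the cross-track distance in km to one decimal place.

225.4 km

δ₁₃ = central angle GPS-64→HYD7 = 0.098032 rad  (haversine)
θ₁₃ = bearing GPS-64→HYD7 = 1.040°,  θ₁₂ = bearing GPS-64→FC7 = 22.228°
dₓₜ = R·arcsin(sin δ₁₃ · sin(θ₁₃ − θ₁₂)) = 6370·arcsin(0.09788·sin(-21.187°)) = -225.380 km
|dₓₜ| = 225.380 km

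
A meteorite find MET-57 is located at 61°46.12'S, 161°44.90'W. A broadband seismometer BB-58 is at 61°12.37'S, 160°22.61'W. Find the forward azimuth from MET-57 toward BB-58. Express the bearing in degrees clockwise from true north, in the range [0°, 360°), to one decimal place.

MET-57: φ = -61.76867°, λ = -161.74833°
BB-58: φ = -61.20617°, λ = -160.37683°
Δλ = 1.3715°
y = sin Δλ · cos φ₂ = 0.011528
x = cos φ₁ sin φ₂ − sin φ₁ cos φ₂ cos Δλ = 0.009696
θ = atan2(y, x) = 49.9353° → 49.9353° (mod 360°)

49.9°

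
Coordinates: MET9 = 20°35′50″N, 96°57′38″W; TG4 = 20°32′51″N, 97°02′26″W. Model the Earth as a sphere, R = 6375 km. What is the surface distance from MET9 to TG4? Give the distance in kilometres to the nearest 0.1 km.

10.0 km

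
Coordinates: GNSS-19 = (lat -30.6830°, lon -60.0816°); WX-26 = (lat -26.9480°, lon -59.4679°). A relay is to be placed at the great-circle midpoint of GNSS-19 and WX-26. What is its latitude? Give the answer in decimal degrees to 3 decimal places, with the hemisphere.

28.816°S

Bx = cos φ₂ cos Δλ = 0.891367,  By = cos φ₂ sin Δλ = 0.009548
φₘ = atan2(sin φ₁ + sin φ₂, √((cos φ₁ + Bx)² + By²)) = -28.81585°
λₘ = λ₁ + atan2(By, cos φ₁ + Bx) = -59.76925°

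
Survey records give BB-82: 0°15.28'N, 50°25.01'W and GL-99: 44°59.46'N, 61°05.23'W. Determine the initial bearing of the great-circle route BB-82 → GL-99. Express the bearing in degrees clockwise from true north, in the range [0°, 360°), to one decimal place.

BB-82: φ = +0.25467°, λ = -50.41683°
GL-99: φ = +44.99100°, λ = -61.08717°
Δλ = -10.6703°
y = sin Δλ · cos φ₂ = -0.130947
x = cos φ₁ sin φ₂ − sin φ₁ cos φ₂ cos Δλ = 0.703900
θ = atan2(y, x) = -10.5383° → 349.4617° (mod 360°)

349.5°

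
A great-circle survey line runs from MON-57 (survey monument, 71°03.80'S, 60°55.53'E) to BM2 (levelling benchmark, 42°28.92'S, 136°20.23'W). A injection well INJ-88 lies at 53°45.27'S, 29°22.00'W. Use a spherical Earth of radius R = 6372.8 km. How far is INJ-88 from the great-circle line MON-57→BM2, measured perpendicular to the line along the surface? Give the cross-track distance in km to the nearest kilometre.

4405 km

MON-57: φ = -71.06333°, λ = +60.92550°
BM2: φ = -42.48200°, λ = -136.33717°
INJ-88: φ = -53.75450°, λ = -29.36667°
δ₁₃ = central angle MON-57→INJ-88 = 0.704611 rad  (haversine)
θ₁₃ = bearing MON-57→INJ-88 = 245.892°,  θ₁₂ = bearing MON-57→BM2 = 166.115°
dₓₜ = R·arcsin(sin δ₁₃ · sin(θ₁₃ − θ₁₂)) = 6372.8·arcsin(0.64774·sin(79.777°)) = 4404.812 km
|dₓₜ| = 4404.812 km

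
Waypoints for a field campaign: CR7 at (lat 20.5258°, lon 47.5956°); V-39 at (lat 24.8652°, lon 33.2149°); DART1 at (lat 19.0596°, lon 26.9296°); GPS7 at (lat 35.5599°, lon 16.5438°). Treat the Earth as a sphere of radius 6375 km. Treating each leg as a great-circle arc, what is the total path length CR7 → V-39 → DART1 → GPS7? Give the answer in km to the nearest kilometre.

4567 km

CR7→V-39: c = 0.243460 rad, d = 1552.06 km
V-39→DART1: c = 0.143538 rad, d = 915.05 km
DART1→GPS7: c = 0.329450 rad, d = 2100.24 km
Total = 1552.06 + 915.05 + 2100.24 = 4567.36 km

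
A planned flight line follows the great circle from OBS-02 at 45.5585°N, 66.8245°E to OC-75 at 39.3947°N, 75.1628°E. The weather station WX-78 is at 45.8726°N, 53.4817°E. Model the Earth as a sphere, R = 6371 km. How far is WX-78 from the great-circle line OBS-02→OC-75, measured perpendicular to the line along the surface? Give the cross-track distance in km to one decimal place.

599.0 km

δ₁₃ = central angle OBS-02→WX-78 = 0.162502 rad  (haversine)
θ₁₃ = bearing OBS-02→WX-78 = 276.709°,  θ₁₂ = bearing OBS-02→OC-75 = 132.178°
dₓₜ = R·arcsin(sin δ₁₃ · sin(θ₁₃ − θ₁₂)) = 6371·arcsin(0.16179·sin(144.531°)) = 598.988 km
|dₓₜ| = 598.988 km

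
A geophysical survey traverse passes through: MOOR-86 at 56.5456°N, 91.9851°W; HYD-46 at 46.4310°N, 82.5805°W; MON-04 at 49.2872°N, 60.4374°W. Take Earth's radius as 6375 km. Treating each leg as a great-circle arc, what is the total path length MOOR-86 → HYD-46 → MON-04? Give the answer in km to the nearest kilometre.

MOOR-86→HYD-46: c = 0.203568 rad, d = 1297.74 km
HYD-46→MON-04: c = 0.263053 rad, d = 1676.96 km
Total = 1297.74 + 1676.96 = 2974.71 km

2975 km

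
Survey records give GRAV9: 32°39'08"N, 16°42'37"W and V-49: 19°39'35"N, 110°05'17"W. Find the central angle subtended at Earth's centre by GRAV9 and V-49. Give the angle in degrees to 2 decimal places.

82.25°

GRAV9: φ = +32.65222°, λ = -16.71028°
V-49: φ = +19.65972°, λ = -110.08806°
Δφ = -12.9925°,  Δλ = -93.3778°
a = sin²(Δφ/2) + cos φ₁ cos φ₂ sin²(Δλ/2) = 0.432599
c = 2·arcsin(√a) = 1.435582 rad = 82.2528°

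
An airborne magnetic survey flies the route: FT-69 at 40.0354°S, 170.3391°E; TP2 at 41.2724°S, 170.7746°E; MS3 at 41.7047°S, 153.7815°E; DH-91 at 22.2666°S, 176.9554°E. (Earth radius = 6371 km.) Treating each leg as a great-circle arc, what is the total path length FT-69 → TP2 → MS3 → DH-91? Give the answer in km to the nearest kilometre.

FT-69→TP2: c = 0.022346 rad, d = 142.37 km
TP2→MS3: c = 0.221936 rad, d = 1413.96 km
MS3→DH-91: c = 0.479436 rad, d = 3054.49 km
Total = 142.37 + 1413.96 + 3054.49 = 4610.81 km

4611 km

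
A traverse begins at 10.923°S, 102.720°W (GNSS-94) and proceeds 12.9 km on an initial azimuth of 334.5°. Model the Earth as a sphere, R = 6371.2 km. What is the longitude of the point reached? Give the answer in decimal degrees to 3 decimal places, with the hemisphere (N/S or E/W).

δ = d/R = 12.9/6371.2 = 0.002025 rad
φ₂ = arcsin(sin φ₁ cos δ + cos φ₁ sin δ cos θ)
   = arcsin(-0.18949·1.00000 + 0.98188·0.00202·0.90259) = -10.81829°
λ₂ = λ₁ + atan2(sin θ sin δ cos φ₁, cos δ − sin φ₁ sin φ₂) = -102.77085°

102.771°W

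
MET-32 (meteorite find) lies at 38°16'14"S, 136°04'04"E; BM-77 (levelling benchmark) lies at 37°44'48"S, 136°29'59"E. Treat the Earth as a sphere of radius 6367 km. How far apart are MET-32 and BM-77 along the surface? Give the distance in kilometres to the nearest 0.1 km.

MET-32: φ = -38.27056°, λ = +136.06778°
BM-77: φ = -37.74667°, λ = +136.49972°
Δφ = 0.5239°,  Δλ = 0.4319°
a = sin²(Δφ/2) + cos φ₁ cos φ₂ sin²(Δλ/2) = 0.000030
c = 2·arcsin(√a) = 0.010904 rad = 0.6247°
d = R·c = 6367 × 0.010904 = 69.4 km

69.4 km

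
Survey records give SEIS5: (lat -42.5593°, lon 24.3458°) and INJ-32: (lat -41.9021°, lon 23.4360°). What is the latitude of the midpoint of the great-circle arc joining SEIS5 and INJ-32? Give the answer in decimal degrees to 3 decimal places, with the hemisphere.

Bx = cos φ₂ cos Δλ = 0.744193,  By = cos φ₂ sin Δλ = -0.011818
φₘ = atan2(sin φ₁ + sin φ₂, √((cos φ₁ + Bx)² + By²)) = -42.23160°
λₘ = λ₁ + atan2(By, cos φ₁ + Bx) = 23.88853°

42.232°S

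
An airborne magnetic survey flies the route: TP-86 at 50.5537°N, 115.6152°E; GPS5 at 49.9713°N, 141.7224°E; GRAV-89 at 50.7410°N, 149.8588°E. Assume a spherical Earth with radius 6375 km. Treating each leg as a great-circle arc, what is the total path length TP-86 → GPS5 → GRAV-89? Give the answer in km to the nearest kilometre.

TP-86→GPS5: c = 0.289959 rad, d = 1848.49 km
GPS5→GRAV-89: c = 0.091545 rad, d = 583.60 km
Total = 1848.49 + 583.60 = 2432.09 km

2432 km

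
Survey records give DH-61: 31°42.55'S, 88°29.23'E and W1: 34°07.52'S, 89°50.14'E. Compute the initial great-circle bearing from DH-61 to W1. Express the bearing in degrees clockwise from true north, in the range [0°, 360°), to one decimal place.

DH-61: φ = -31.70917°, λ = +88.48717°
W1: φ = -34.12533°, λ = +89.83567°
Δλ = 1.3485°
y = sin Δλ · cos φ₂ = 0.019481
x = cos φ₁ sin φ₂ − sin φ₁ cos φ₂ cos Δλ = -0.042278
θ = atan2(y, x) = 155.2601° → 155.2601° (mod 360°)

155.3°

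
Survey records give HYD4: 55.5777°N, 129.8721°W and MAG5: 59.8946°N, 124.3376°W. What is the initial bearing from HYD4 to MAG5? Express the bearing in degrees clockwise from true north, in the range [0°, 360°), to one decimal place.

Δλ = 5.5345°
y = sin Δλ · cos φ₂ = 0.048376
x = cos φ₁ sin φ₂ − sin φ₁ cos φ₂ cos Δλ = 0.077202
θ = atan2(y, x) = 32.0721° → 32.0721° (mod 360°)

32.1°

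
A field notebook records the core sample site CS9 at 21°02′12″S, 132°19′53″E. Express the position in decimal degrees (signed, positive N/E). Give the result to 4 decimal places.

-21.0367°, +132.3314°

lat: 21.0367° S → -21.0367°
lon: 132.3314° E → +132.3314°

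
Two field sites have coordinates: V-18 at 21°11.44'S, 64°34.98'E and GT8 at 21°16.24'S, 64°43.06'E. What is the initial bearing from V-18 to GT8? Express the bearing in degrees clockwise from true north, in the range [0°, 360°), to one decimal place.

122.5°

V-18: φ = -21.19067°, λ = +64.58300°
GT8: φ = -21.27067°, λ = +64.71767°
Δλ = 0.1347°
y = sin Δλ · cos φ₂ = 0.002190
x = cos φ₁ sin φ₂ − sin φ₁ cos φ₂ cos Δλ = -0.001397
θ = atan2(y, x) = 122.5343° → 122.5343° (mod 360°)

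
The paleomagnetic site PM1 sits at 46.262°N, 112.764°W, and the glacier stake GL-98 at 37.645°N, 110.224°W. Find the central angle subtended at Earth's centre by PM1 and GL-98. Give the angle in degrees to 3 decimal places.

8.820°

Δφ = -8.6170°,  Δλ = 2.5400°
a = sin²(Δφ/2) + cos φ₁ cos φ₂ sin²(Δλ/2) = 0.005913
c = 2·arcsin(√a) = 0.153943 rad = 8.8203°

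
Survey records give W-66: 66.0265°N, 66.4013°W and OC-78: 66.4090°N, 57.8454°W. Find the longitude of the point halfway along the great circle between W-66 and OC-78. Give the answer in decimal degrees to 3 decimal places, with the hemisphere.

Bx = cos φ₂ cos Δλ = 0.395751,  By = cos φ₂ sin Δλ = 0.059540
φₘ = atan2(sin φ₁ + sin φ₂, √((cos φ₁ + Bx)² + By²)) = 66.27668°
λₘ = λ₁ + atan2(By, cos φ₁ + Bx) = -62.15581°

62.156°W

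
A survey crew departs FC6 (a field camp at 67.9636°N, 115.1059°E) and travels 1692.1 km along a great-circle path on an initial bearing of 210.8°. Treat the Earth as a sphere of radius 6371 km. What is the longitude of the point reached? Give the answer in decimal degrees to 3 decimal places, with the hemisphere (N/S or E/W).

δ = d/R = 1692.1/6371 = 0.265594 rad
φ₂ = arcsin(sin φ₁ cos δ + cos φ₁ sin δ cos θ)
   = arcsin(0.92695·0.96494 + 0.37520·0.26248·-0.85896) = 54.08143°
λ₂ = λ₁ + atan2(sin θ sin δ cos φ₁, cos δ − sin φ₁ sin φ₂) = 101.86138°

101.861°E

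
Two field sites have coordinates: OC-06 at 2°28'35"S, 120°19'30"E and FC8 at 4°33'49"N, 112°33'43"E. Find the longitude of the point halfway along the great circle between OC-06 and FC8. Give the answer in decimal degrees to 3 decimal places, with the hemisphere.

116.448°E

OC-06: φ = -2.47639°, λ = +120.32500°
FC8: φ = +4.56361°, λ = +112.56194°
Bx = cos φ₂ cos Δλ = 0.987694,  By = cos φ₂ sin Δλ = -0.134648
φₘ = atan2(sin φ₁ + sin φ₂, √((cos φ₁ + Bx)² + By²)) = 1.04601°
λₘ = λ₁ + atan2(By, cos φ₁ + Bx) = 116.44783°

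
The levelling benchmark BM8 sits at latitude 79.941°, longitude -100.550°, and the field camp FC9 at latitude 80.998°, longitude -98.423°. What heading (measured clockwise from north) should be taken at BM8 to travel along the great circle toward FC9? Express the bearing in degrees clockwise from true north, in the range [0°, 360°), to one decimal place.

17.4°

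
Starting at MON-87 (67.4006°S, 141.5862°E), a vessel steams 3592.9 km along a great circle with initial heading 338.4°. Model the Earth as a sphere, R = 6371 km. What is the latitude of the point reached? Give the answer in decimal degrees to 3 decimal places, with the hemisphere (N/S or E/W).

36.105°S

δ = d/R = 3592.9/6371 = 0.563946 rad
φ₂ = arcsin(sin φ₁ cos δ + cos φ₁ sin δ cos θ)
   = arcsin(-0.92321·0.84515 + 0.38429·0.53453·0.92978) = -36.10529°
λ₂ = λ₁ + atan2(sin θ sin δ cos φ₁, cos δ − sin φ₁ sin φ₂) = 127.49010°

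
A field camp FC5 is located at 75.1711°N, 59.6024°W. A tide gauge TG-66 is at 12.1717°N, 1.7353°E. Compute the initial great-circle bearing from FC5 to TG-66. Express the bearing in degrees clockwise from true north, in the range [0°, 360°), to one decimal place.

115.0°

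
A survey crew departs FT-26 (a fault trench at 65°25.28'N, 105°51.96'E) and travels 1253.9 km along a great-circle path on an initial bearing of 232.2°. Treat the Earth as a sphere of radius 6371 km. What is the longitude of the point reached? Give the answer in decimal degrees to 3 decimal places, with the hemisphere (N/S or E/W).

FT-26: φ = +65.42133°, λ = +105.86600°
δ = d/R = 1253.9/6371 = 0.196814 rad
φ₂ = arcsin(sin φ₁ cos δ + cos φ₁ sin δ cos θ)
   = arcsin(0.90939·0.98069 + 0.41594·0.19555·-0.61291) = 57.35019°
λ₂ = λ₁ + atan2(sin θ sin δ cos φ₁, cos δ − sin φ₁ sin φ₂) = 89.22371°

89.224°E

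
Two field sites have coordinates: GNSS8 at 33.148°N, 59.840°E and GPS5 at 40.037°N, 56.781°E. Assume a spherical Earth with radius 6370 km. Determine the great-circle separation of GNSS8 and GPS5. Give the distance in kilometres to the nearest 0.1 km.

Δφ = 6.8890°,  Δλ = -3.0590°
a = sin²(Δφ/2) + cos φ₁ cos φ₂ sin²(Δλ/2) = 0.004067
c = 2·arcsin(√a) = 0.127625 rad = 7.3124°
d = R·c = 6370 × 0.127625 = 813.0 km

813.0 km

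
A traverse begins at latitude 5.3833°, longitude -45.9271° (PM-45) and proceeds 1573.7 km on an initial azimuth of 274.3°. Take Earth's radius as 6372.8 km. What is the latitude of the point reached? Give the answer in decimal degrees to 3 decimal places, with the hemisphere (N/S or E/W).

6.270°N

δ = d/R = 1573.7/6372.8 = 0.246940 rad
φ₂ = arcsin(sin φ₁ cos δ + cos φ₁ sin δ cos θ)
   = arcsin(0.09382·0.96966 + 0.99559·0.24444·0.07498) = 6.27029°
λ₂ = λ₁ + atan2(sin θ sin δ cos φ₁, cos δ − sin φ₁ sin φ₂) = -60.12176°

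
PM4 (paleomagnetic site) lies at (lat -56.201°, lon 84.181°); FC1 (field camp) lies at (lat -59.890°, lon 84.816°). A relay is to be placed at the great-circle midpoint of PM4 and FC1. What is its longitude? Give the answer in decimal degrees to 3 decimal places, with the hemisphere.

84.482°E

Bx = cos φ₂ cos Δλ = 0.501631,  By = cos φ₂ sin Δλ = 0.005560
φₘ = atan2(sin φ₁ + sin φ₂, √((cos φ₁ + Bx)² + By²)) = -58.04589°
λₘ = λ₁ + atan2(By, cos φ₁ + Bx) = 84.48211°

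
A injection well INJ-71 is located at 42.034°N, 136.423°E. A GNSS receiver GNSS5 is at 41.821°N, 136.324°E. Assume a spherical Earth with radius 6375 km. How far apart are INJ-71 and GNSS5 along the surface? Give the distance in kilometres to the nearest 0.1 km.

Δφ = -0.2130°,  Δλ = -0.0990°
a = sin²(Δφ/2) + cos φ₁ cos φ₂ sin²(Δλ/2) = 0.000004
c = 2·arcsin(√a) = 0.003934 rad = 0.2254°
d = R·c = 6375 × 0.003934 = 25.1 km

25.1 km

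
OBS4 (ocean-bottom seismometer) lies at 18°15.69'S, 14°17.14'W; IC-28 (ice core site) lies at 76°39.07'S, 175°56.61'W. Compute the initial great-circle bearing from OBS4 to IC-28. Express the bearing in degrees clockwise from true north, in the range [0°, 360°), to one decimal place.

184.2°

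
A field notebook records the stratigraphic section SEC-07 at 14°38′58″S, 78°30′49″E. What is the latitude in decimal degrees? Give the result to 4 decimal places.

14.6494°S

14° + 38′/60 + 58″/3600 = 14 + 0.63333 + 0.01611 = 14.6494°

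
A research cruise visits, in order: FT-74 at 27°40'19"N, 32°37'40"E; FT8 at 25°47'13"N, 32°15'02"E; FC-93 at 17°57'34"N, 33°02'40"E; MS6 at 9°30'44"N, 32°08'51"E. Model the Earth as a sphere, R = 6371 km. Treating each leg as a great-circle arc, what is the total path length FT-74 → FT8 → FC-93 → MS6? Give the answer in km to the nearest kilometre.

FT-74: φ = +27.67194°, λ = +32.62778°
FT8: φ = +25.78694°, λ = +32.25056°
FC-93: φ = +17.95944°, λ = +33.04444°
MS6: φ = +9.51222°, λ = +32.14750°
FT-74→FT8: c = 0.033421 rad, d = 212.92 km
FT8→FC-93: c = 0.137218 rad, d = 874.22 km
FC-93→MS6: c = 0.148212 rad, d = 944.26 km
Total = 212.92 + 874.22 + 944.26 = 2031.40 km

2031 km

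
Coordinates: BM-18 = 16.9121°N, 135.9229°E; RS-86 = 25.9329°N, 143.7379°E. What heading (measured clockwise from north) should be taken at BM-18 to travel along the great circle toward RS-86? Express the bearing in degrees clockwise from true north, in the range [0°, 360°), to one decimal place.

37.5°

Δλ = 7.8150°
y = sin Δλ · cos φ₂ = 0.122283
x = cos φ₁ sin φ₂ − sin φ₁ cos φ₂ cos Δλ = 0.159223
θ = atan2(y, x) = 37.5243° → 37.5243° (mod 360°)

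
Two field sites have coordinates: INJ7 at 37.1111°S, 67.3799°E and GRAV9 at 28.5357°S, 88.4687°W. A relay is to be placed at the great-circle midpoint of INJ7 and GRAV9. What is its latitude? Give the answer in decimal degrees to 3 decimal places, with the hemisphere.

71.607°S

Bx = cos φ₂ cos Δλ = -0.801621,  By = cos φ₂ sin Δλ = -0.359446
φₘ = atan2(sin φ₁ + sin φ₂, √((cos φ₁ + Bx)² + By²)) = -71.60735°
λₘ = λ₁ + atan2(By, cos φ₁ + Bx) = -23.28215°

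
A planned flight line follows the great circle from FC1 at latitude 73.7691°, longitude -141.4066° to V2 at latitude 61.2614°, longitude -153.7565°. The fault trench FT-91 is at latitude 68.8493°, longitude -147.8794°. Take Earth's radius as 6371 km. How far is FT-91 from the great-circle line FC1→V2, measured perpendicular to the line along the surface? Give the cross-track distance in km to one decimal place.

6.0 km

δ₁₃ = central angle FC1→FT-91 = 0.093062 rad  (haversine)
θ₁₃ = bearing FC1→FT-91 = 205.958°,  θ₁₂ = bearing FC1→V2 = 206.541°
dₓₜ = R·arcsin(sin δ₁₃ · sin(θ₁₃ − θ₁₂)) = 6371·arcsin(0.09293·sin(-0.583°)) = -6.025 km
|dₓₜ| = 6.025 km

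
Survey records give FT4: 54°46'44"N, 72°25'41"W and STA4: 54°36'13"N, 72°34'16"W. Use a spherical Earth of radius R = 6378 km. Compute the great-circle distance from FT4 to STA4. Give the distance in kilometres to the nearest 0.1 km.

21.6 km

FT4: φ = +54.77889°, λ = -72.42806°
STA4: φ = +54.60361°, λ = -72.57111°
Δφ = -0.1753°,  Δλ = -0.1431°
a = sin²(Δφ/2) + cos φ₁ cos φ₂ sin²(Δλ/2) = 0.000003
c = 2·arcsin(√a) = 0.003382 rad = 0.1938°
d = R·c = 6378 × 0.003382 = 21.6 km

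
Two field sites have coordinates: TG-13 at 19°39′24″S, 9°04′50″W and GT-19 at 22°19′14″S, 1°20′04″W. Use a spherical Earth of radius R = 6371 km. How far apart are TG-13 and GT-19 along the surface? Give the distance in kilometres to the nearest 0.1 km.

856.8 km

TG-13: φ = -19.65667°, λ = -9.08056°
GT-19: φ = -22.32056°, λ = -1.33444°
Δφ = -2.6639°,  Δλ = 7.7461°
a = sin²(Δφ/2) + cos φ₁ cos φ₂ sin²(Δλ/2) = 0.004515
c = 2·arcsin(√a) = 0.134489 rad = 7.7056°
d = R·c = 6371 × 0.134489 = 856.8 km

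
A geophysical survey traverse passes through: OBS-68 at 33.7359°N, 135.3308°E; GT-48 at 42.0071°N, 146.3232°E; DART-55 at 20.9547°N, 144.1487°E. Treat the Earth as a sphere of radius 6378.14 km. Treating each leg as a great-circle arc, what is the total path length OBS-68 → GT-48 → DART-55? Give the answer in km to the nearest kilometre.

3685 km

OBS-68→GT-48: c = 0.208895 rad, d = 1332.36 km
GT-48→DART-55: c = 0.368822 rad, d = 2352.40 km
Total = 1332.36 + 2352.40 = 3684.76 km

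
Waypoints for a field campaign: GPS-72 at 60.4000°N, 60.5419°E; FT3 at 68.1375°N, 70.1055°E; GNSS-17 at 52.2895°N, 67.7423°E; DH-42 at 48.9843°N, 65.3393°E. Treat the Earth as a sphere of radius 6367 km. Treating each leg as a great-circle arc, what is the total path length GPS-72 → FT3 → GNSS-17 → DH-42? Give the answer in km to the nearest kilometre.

3143 km

GPS-72→FT3: c = 0.152865 rad, d = 973.29 km
FT3→GNSS-17: c = 0.277308 rad, d = 1765.62 km
GNSS-17→DH-42: c = 0.063515 rad, d = 404.40 km
Total = 973.29 + 1765.62 + 404.40 = 3143.31 km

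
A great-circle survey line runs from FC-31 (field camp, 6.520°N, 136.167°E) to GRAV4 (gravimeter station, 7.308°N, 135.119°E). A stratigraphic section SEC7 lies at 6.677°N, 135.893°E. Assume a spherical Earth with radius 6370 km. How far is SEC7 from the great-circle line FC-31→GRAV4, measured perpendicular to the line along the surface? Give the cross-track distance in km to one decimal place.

δ₁₃ = central angle FC-31→SEC7 = 0.005484 rad  (haversine)
θ₁₃ = bearing FC-31→SEC7 = 299.993°,  θ₁₂ = bearing FC-31→GRAV4 = 307.203°
dₓₜ = R·arcsin(sin δ₁₃ · sin(θ₁₃ − θ₁₂)) = 6370·arcsin(0.00548·sin(-7.210°)) = -4.385 km
|dₓₜ| = 4.385 km

4.4 km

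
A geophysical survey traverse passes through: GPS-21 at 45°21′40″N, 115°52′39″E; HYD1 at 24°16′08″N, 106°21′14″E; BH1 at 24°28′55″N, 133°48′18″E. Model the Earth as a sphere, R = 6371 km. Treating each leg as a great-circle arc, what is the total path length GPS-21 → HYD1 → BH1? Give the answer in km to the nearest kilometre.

GPS-21: φ = +45.36111°, λ = +115.87750°
HYD1: φ = +24.26889°, λ = +106.35389°
BH1: φ = +24.48194°, λ = +133.80500°
GPS-21→HYD1: c = 0.391929 rad, d = 2496.98 km
HYD1→BH1: c = 0.435696 rad, d = 2775.82 km
Total = 2496.98 + 2775.82 = 5272.79 km

5273 km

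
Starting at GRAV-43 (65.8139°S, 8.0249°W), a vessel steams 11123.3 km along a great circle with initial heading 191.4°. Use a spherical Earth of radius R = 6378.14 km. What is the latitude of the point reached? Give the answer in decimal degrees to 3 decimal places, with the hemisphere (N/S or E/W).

δ = d/R = 11123.3/6378.14 = 1.743972 rad
φ₂ = arcsin(sin φ₁ cos δ + cos φ₁ sin δ cos θ)
   = arcsin(-0.91222·-0.17231 + 0.40970·0.98504·-0.98027) = -13.79363°
λ₂ = λ₁ + atan2(sin θ sin δ cos φ₁, cos δ − sin φ₁ sin φ₂) = -176.45972°

13.794°S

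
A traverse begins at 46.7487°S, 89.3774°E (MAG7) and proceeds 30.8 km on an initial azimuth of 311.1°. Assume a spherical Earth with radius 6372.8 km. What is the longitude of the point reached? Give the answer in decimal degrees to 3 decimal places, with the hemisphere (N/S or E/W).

δ = d/R = 30.8/6372.8 = 0.004833 rad
φ₂ = arcsin(sin φ₁ cos δ + cos φ₁ sin δ cos θ)
   = arcsin(-0.72836·0.99999 + 0.68520·0.00483·0.65738) = -46.56626°
λ₂ = λ₁ + atan2(sin θ sin δ cos φ₁, cos δ − sin φ₁ sin φ₂) = 89.07388°

89.074°E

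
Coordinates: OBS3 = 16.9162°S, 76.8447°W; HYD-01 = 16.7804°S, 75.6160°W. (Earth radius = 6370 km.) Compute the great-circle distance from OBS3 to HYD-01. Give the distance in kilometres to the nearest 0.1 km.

131.6 km

Δφ = 0.1358°,  Δλ = 1.2287°
a = sin²(Δφ/2) + cos φ₁ cos φ₂ sin²(Δλ/2) = 0.000107
c = 2·arcsin(√a) = 0.020661 rad = 1.1838°
d = R·c = 6370 × 0.020661 = 131.6 km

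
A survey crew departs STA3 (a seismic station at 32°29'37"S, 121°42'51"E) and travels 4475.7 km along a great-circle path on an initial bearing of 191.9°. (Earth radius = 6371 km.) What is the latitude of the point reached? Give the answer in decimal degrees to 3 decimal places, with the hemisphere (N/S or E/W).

70.610°S

STA3: φ = -32.49361°, λ = +121.71417°
δ = d/R = 4475.7/6371 = 0.702511 rad
φ₂ = arcsin(sin φ₁ cos δ + cos φ₁ sin δ cos θ)
   = arcsin(-0.53721·0.76322 + 0.84345·0.64614·-0.97851) = -70.60980°
λ₂ = λ₁ + atan2(sin θ sin δ cos φ₁, cos δ − sin φ₁ sin φ₂) = 98.05384°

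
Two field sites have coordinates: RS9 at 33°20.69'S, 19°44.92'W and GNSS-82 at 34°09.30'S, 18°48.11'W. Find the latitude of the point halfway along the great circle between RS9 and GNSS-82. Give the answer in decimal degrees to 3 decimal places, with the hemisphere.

RS9: φ = -33.34483°, λ = -19.74867°
GNSS-82: φ = -34.15500°, λ = -18.80183°
Bx = cos φ₂ cos Δλ = 0.827409,  By = cos φ₂ sin Δλ = 0.013674
φₘ = atan2(sin φ₁ + sin φ₂, √((cos φ₁ + Bx)² + By²)) = -33.75082°
λₘ = λ₁ + atan2(By, cos φ₁ + Bx) = -19.27749°

33.751°S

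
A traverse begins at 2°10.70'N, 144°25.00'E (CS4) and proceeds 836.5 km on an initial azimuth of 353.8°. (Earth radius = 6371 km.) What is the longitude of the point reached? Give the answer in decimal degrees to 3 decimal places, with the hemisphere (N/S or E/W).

143.595°E

CS4: φ = +2.17833°, λ = +144.41667°
δ = d/R = 836.5/6371 = 0.131298 rad
φ₂ = arcsin(sin φ₁ cos δ + cos φ₁ sin δ cos θ)
   = arcsin(0.03801·0.99139 + 0.99928·0.13092·0.99415) = 9.65668°
λ₂ = λ₁ + atan2(sin θ sin δ cos φ₁, cos δ − sin φ₁ sin φ₂) = 143.59487°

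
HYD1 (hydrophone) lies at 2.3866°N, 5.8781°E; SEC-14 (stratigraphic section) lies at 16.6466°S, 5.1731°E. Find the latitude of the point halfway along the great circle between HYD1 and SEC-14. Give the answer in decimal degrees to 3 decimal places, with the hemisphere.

Bx = cos φ₂ cos Δλ = 0.958017,  By = cos φ₂ sin Δλ = -0.011789
φₘ = atan2(sin φ₁ + sin φ₂, √((cos φ₁ + Bx)² + By²)) = -7.13013°
λₘ = λ₁ + atan2(By, cos φ₁ + Bx) = 5.53299°

7.130°S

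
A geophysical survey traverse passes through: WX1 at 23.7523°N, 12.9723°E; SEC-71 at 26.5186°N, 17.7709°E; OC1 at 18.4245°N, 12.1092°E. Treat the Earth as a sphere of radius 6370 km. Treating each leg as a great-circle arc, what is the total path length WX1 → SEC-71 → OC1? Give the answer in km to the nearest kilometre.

1644 km

WX1→SEC-71: c = 0.089874 rad, d = 572.50 km
SEC-71→OC1: c = 0.168145 rad, d = 1071.08 km
Total = 572.50 + 1071.08 = 1643.58 km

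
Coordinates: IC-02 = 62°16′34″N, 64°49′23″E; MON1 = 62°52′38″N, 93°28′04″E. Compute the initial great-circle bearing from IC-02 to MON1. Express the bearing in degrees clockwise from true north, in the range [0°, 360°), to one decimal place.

IC-02: φ = +62.27611°, λ = +64.82306°
MON1: φ = +62.87722°, λ = +93.46778°
Δλ = 28.6447°
y = sin Δλ · cos φ₂ = 0.218547
x = cos φ₁ sin φ₂ − sin φ₁ cos φ₂ cos Δλ = 0.059883
θ = atan2(y, x) = 74.6767° → 74.6767° (mod 360°)

74.7°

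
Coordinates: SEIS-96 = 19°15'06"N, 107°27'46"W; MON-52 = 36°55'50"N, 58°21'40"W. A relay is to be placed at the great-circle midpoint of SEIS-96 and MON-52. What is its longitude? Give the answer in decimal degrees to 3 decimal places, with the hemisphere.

85.083°W

SEIS-96: φ = +19.25167°, λ = -107.46278°
MON-52: φ = +36.93056°, λ = -58.36111°
Bx = cos φ₂ cos Δλ = 0.523359,  By = cos φ₂ sin Δλ = 0.604218
φₘ = atan2(sin φ₁ + sin φ₂, √((cos φ₁ + Bx)² + By²)) = 30.38653°
λₘ = λ₁ + atan2(By, cos φ₁ + Bx) = -85.08337°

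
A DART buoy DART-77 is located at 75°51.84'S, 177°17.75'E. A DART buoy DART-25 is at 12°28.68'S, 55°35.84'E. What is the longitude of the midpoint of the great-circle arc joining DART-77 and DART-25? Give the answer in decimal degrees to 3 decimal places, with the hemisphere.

69.365°E

DART-77: φ = -75.86400°, λ = +177.29583°
DART-25: φ = -12.47800°, λ = +55.59733°
Bx = cos φ₂ cos Δλ = -0.513038,  By = cos φ₂ sin Δλ = -0.830728
φₘ = atan2(sin φ₁ + sin φ₂, √((cos φ₁ + Bx)² + By²)) = -53.63437°
λₘ = λ₁ + atan2(By, cos φ₁ + Bx) = 69.36488°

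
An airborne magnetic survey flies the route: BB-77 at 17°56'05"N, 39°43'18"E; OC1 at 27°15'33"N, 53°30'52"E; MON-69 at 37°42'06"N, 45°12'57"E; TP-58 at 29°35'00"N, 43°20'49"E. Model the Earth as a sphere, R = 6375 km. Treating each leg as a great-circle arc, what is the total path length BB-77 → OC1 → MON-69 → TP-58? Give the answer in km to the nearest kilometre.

4071 km

BB-77: φ = +17.93472°, λ = +39.72167°
OC1: φ = +27.25917°, λ = +53.51444°
MON-69: φ = +37.70167°, λ = +45.21583°
TP-58: φ = +29.58333°, λ = +43.34694°
BB-77→OC1: c = 0.275097 rad, d = 1753.74 km
OC1→MON-69: c = 0.219195 rad, d = 1397.37 km
MON-69→TP-58: c = 0.144260 rad, d = 919.66 km
Total = 1753.74 + 1397.37 + 919.66 = 4070.77 km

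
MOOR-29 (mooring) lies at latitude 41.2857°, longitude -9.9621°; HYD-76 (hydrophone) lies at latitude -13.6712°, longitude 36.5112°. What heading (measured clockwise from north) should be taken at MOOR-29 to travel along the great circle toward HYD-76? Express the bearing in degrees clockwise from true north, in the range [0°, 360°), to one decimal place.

131.3°

Δλ = 46.4733°
y = sin Δλ · cos φ₂ = 0.704511
x = cos φ₁ sin φ₂ − sin φ₁ cos φ₂ cos Δλ = -0.619135
θ = atan2(y, x) = 131.3095° → 131.3095° (mod 360°)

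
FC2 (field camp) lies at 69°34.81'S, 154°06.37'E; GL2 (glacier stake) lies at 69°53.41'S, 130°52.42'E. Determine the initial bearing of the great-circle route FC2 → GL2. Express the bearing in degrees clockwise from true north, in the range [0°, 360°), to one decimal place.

256.9°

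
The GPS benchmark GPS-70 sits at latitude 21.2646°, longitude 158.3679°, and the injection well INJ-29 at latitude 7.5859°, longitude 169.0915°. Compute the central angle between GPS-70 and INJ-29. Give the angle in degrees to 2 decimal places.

17.16°

Δφ = -13.6787°,  Δλ = 10.7236°
a = sin²(Δφ/2) + cos φ₁ cos φ₂ sin²(Δλ/2) = 0.022248
c = 2·arcsin(√a) = 0.299430 rad = 17.1561°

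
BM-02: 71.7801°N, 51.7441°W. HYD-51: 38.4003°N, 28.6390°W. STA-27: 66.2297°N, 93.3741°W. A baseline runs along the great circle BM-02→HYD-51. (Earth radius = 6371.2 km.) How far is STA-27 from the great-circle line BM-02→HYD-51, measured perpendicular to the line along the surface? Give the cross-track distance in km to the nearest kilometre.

1458 km

δ₁₃ = central angle BM-02→STA-27 = 0.271075 rad  (haversine)
θ₁₃ = bearing BM-02→STA-27 = 269.994°,  θ₁₂ = bearing BM-02→HYD-51 = 147.912°
dₓₜ = R·arcsin(sin δ₁₃ · sin(θ₁₃ − θ₁₂)) = 6371.2·arcsin(0.26777·sin(122.082°)) = 1458.171 km
|dₓₜ| = 1458.171 km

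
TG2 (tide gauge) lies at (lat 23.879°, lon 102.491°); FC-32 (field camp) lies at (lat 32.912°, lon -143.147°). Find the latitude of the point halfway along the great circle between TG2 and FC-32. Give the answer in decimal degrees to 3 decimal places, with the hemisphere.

44.864°N

Bx = cos φ₂ cos Δλ = -0.346297,  By = cos φ₂ sin Δλ = 0.764754
φₘ = atan2(sin φ₁ + sin φ₂, √((cos φ₁ + Bx)² + By²)) = 44.86375°
λₘ = λ₁ + atan2(By, cos φ₁ + Bx) = 155.88380°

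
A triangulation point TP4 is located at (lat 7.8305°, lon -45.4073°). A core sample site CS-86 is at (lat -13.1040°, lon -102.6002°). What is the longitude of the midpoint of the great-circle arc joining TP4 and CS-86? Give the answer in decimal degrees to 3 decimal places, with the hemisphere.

Bx = cos φ₂ cos Δλ = 0.527704,  By = cos φ₂ sin Δλ = -0.818613
φₘ = atan2(sin φ₁ + sin φ₂, √((cos φ₁ + Bx)² + By²)) = -3.00243°
λₘ = λ₁ + atan2(By, cos φ₁ + Bx) = -73.73801°

73.738°W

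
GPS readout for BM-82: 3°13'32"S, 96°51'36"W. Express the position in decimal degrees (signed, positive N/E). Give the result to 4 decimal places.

-3.2256°, -96.8600°

lat: 3.2256° S → -3.2256°
lon: 96.8600° W → -96.8600°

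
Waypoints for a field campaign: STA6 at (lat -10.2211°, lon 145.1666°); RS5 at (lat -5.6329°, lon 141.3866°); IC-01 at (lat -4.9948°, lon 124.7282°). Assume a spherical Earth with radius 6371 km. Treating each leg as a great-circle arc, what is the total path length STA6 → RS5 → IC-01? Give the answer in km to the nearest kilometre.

STA6→RS5: c = 0.103344 rad, d = 658.40 km
RS5→IC-01: c = 0.289698 rad, d = 1845.67 km
Total = 658.40 + 1845.67 = 2504.07 km

2504 km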